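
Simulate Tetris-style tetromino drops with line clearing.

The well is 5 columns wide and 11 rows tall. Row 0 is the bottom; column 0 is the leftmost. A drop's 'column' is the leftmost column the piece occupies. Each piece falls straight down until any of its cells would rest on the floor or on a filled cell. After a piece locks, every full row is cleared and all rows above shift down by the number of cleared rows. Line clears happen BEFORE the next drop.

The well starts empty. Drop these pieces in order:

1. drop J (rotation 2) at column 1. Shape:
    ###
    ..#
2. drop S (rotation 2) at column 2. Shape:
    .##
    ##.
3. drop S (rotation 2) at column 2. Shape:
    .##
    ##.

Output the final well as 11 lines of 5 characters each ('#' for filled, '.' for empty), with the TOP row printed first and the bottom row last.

Drop 1: J rot2 at col 1 lands with bottom-row=0; cleared 0 line(s) (total 0); column heights now [0 2 2 2 0], max=2
Drop 2: S rot2 at col 2 lands with bottom-row=2; cleared 0 line(s) (total 0); column heights now [0 2 3 4 4], max=4
Drop 3: S rot2 at col 2 lands with bottom-row=4; cleared 0 line(s) (total 0); column heights now [0 2 5 6 6], max=6

Answer: .....
.....
.....
.....
.....
...##
..##.
...##
..##.
.###.
...#.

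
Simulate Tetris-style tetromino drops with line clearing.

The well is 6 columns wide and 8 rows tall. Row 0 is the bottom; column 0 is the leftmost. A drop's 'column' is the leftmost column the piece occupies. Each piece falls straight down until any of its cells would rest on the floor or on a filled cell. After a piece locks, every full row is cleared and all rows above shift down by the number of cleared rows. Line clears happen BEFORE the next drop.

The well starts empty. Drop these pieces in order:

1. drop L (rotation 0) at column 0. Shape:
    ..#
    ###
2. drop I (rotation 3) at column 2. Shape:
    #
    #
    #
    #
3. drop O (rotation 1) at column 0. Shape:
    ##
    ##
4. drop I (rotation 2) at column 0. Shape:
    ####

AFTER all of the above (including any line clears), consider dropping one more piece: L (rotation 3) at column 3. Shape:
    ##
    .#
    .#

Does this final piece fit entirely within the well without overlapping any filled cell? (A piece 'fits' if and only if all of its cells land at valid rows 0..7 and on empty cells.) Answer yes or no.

Answer: yes

Derivation:
Drop 1: L rot0 at col 0 lands with bottom-row=0; cleared 0 line(s) (total 0); column heights now [1 1 2 0 0 0], max=2
Drop 2: I rot3 at col 2 lands with bottom-row=2; cleared 0 line(s) (total 0); column heights now [1 1 6 0 0 0], max=6
Drop 3: O rot1 at col 0 lands with bottom-row=1; cleared 0 line(s) (total 0); column heights now [3 3 6 0 0 0], max=6
Drop 4: I rot2 at col 0 lands with bottom-row=6; cleared 0 line(s) (total 0); column heights now [7 7 7 7 0 0], max=7
Test piece L rot3 at col 3 (width 2): heights before test = [7 7 7 7 0 0]; fits = True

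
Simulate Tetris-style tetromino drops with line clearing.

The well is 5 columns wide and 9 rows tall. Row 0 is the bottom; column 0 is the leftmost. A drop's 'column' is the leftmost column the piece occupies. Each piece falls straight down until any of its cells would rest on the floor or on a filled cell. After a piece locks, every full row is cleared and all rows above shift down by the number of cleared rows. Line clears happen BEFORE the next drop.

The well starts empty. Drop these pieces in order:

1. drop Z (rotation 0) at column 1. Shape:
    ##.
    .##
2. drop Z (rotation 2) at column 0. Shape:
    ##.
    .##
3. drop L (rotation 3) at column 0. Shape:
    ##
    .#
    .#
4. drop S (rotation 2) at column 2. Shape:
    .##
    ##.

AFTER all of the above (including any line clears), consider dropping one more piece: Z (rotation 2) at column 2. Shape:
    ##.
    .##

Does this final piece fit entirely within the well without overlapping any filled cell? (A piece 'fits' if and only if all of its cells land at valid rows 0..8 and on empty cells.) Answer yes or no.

Drop 1: Z rot0 at col 1 lands with bottom-row=0; cleared 0 line(s) (total 0); column heights now [0 2 2 1 0], max=2
Drop 2: Z rot2 at col 0 lands with bottom-row=2; cleared 0 line(s) (total 0); column heights now [4 4 3 1 0], max=4
Drop 3: L rot3 at col 0 lands with bottom-row=4; cleared 0 line(s) (total 0); column heights now [7 7 3 1 0], max=7
Drop 4: S rot2 at col 2 lands with bottom-row=3; cleared 0 line(s) (total 0); column heights now [7 7 4 5 5], max=7
Test piece Z rot2 at col 2 (width 3): heights before test = [7 7 4 5 5]; fits = True

Answer: yes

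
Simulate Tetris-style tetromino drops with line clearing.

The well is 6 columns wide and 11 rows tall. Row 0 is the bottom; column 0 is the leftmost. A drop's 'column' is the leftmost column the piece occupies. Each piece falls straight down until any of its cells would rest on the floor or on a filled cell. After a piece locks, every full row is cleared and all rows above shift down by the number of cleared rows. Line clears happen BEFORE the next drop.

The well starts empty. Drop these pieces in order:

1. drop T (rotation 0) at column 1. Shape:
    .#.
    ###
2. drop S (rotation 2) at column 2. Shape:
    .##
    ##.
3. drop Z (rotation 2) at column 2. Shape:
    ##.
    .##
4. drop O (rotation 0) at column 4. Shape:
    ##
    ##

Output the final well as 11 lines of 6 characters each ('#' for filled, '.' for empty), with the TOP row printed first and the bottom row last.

Drop 1: T rot0 at col 1 lands with bottom-row=0; cleared 0 line(s) (total 0); column heights now [0 1 2 1 0 0], max=2
Drop 2: S rot2 at col 2 lands with bottom-row=2; cleared 0 line(s) (total 0); column heights now [0 1 3 4 4 0], max=4
Drop 3: Z rot2 at col 2 lands with bottom-row=4; cleared 0 line(s) (total 0); column heights now [0 1 6 6 5 0], max=6
Drop 4: O rot0 at col 4 lands with bottom-row=5; cleared 0 line(s) (total 0); column heights now [0 1 6 6 7 7], max=7

Answer: ......
......
......
......
....##
..####
...##.
...##.
..##..
..#...
.###..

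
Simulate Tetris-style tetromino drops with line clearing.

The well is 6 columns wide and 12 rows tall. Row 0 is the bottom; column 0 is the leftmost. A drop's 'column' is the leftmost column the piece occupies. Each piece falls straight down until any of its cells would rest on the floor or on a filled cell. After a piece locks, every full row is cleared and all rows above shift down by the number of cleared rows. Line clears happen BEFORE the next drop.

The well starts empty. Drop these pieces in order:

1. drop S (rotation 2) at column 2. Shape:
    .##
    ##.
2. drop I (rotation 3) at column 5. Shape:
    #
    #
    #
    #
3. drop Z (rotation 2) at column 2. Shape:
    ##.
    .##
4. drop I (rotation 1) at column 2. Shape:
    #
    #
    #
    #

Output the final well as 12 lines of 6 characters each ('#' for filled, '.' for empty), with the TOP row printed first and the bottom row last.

Drop 1: S rot2 at col 2 lands with bottom-row=0; cleared 0 line(s) (total 0); column heights now [0 0 1 2 2 0], max=2
Drop 2: I rot3 at col 5 lands with bottom-row=0; cleared 0 line(s) (total 0); column heights now [0 0 1 2 2 4], max=4
Drop 3: Z rot2 at col 2 lands with bottom-row=2; cleared 0 line(s) (total 0); column heights now [0 0 4 4 3 4], max=4
Drop 4: I rot1 at col 2 lands with bottom-row=4; cleared 0 line(s) (total 0); column heights now [0 0 8 4 3 4], max=8

Answer: ......
......
......
......
..#...
..#...
..#...
..#...
..##.#
...###
...###
..##.#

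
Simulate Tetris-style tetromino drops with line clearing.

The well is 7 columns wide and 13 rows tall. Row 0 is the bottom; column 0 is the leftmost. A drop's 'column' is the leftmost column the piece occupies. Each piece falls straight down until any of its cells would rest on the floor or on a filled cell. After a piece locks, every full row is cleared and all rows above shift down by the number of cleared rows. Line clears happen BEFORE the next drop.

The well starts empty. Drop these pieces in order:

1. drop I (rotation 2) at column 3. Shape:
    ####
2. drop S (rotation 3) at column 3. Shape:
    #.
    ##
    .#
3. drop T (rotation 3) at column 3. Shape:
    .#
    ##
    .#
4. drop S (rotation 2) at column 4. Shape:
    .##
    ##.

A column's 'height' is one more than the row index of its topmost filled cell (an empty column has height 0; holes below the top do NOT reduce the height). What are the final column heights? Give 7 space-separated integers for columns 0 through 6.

Answer: 0 0 0 5 7 8 8

Derivation:
Drop 1: I rot2 at col 3 lands with bottom-row=0; cleared 0 line(s) (total 0); column heights now [0 0 0 1 1 1 1], max=1
Drop 2: S rot3 at col 3 lands with bottom-row=1; cleared 0 line(s) (total 0); column heights now [0 0 0 4 3 1 1], max=4
Drop 3: T rot3 at col 3 lands with bottom-row=3; cleared 0 line(s) (total 0); column heights now [0 0 0 5 6 1 1], max=6
Drop 4: S rot2 at col 4 lands with bottom-row=6; cleared 0 line(s) (total 0); column heights now [0 0 0 5 7 8 8], max=8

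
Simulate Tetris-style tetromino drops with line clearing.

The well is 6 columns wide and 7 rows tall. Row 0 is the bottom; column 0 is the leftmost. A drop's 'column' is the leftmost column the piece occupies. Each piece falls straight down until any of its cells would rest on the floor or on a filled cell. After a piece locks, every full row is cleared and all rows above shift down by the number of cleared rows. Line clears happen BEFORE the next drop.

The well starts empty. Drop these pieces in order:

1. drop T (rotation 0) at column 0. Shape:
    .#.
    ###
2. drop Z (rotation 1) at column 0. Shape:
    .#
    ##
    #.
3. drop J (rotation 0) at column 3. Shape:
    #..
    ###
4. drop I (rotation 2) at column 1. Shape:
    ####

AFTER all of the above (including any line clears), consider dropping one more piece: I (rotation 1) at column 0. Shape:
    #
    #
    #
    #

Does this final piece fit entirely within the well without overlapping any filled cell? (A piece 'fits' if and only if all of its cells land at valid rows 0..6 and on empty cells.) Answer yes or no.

Answer: yes

Derivation:
Drop 1: T rot0 at col 0 lands with bottom-row=0; cleared 0 line(s) (total 0); column heights now [1 2 1 0 0 0], max=2
Drop 2: Z rot1 at col 0 lands with bottom-row=1; cleared 0 line(s) (total 0); column heights now [3 4 1 0 0 0], max=4
Drop 3: J rot0 at col 3 lands with bottom-row=0; cleared 1 line(s) (total 1); column heights now [2 3 0 1 0 0], max=3
Drop 4: I rot2 at col 1 lands with bottom-row=3; cleared 0 line(s) (total 1); column heights now [2 4 4 4 4 0], max=4
Test piece I rot1 at col 0 (width 1): heights before test = [2 4 4 4 4 0]; fits = True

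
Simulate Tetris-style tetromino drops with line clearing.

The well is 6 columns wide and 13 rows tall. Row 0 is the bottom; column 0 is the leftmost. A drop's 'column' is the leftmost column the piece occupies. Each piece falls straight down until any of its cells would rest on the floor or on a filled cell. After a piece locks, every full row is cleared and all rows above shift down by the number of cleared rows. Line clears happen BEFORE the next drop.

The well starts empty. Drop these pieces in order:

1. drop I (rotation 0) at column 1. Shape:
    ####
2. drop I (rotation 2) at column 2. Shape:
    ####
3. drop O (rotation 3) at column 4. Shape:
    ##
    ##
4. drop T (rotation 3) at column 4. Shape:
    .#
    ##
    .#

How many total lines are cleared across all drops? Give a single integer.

Drop 1: I rot0 at col 1 lands with bottom-row=0; cleared 0 line(s) (total 0); column heights now [0 1 1 1 1 0], max=1
Drop 2: I rot2 at col 2 lands with bottom-row=1; cleared 0 line(s) (total 0); column heights now [0 1 2 2 2 2], max=2
Drop 3: O rot3 at col 4 lands with bottom-row=2; cleared 0 line(s) (total 0); column heights now [0 1 2 2 4 4], max=4
Drop 4: T rot3 at col 4 lands with bottom-row=4; cleared 0 line(s) (total 0); column heights now [0 1 2 2 6 7], max=7

Answer: 0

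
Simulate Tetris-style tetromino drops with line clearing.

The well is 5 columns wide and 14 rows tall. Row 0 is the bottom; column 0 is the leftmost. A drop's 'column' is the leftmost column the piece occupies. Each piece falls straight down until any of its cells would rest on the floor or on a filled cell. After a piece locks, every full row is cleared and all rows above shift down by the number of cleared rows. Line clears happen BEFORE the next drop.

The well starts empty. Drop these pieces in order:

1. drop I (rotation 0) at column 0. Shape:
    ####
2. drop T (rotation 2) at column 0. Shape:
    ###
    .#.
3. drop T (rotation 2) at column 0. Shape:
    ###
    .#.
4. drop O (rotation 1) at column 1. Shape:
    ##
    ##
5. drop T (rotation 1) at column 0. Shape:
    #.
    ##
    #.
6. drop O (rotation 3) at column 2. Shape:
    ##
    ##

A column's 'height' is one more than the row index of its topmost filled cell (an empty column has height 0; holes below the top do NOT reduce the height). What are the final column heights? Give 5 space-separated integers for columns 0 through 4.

Drop 1: I rot0 at col 0 lands with bottom-row=0; cleared 0 line(s) (total 0); column heights now [1 1 1 1 0], max=1
Drop 2: T rot2 at col 0 lands with bottom-row=1; cleared 0 line(s) (total 0); column heights now [3 3 3 1 0], max=3
Drop 3: T rot2 at col 0 lands with bottom-row=3; cleared 0 line(s) (total 0); column heights now [5 5 5 1 0], max=5
Drop 4: O rot1 at col 1 lands with bottom-row=5; cleared 0 line(s) (total 0); column heights now [5 7 7 1 0], max=7
Drop 5: T rot1 at col 0 lands with bottom-row=6; cleared 0 line(s) (total 0); column heights now [9 8 7 1 0], max=9
Drop 6: O rot3 at col 2 lands with bottom-row=7; cleared 0 line(s) (total 0); column heights now [9 8 9 9 0], max=9

Answer: 9 8 9 9 0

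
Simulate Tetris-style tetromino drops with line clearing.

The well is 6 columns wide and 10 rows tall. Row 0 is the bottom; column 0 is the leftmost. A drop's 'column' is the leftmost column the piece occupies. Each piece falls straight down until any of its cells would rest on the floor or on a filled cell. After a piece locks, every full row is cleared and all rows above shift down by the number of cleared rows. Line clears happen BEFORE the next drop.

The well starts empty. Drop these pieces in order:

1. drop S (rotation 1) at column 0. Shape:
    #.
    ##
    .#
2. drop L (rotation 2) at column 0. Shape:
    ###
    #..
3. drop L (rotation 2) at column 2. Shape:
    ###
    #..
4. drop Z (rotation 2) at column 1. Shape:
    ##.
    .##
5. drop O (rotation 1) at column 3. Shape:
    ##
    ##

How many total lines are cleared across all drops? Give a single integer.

Answer: 0

Derivation:
Drop 1: S rot1 at col 0 lands with bottom-row=0; cleared 0 line(s) (total 0); column heights now [3 2 0 0 0 0], max=3
Drop 2: L rot2 at col 0 lands with bottom-row=3; cleared 0 line(s) (total 0); column heights now [5 5 5 0 0 0], max=5
Drop 3: L rot2 at col 2 lands with bottom-row=5; cleared 0 line(s) (total 0); column heights now [5 5 7 7 7 0], max=7
Drop 4: Z rot2 at col 1 lands with bottom-row=7; cleared 0 line(s) (total 0); column heights now [5 9 9 8 7 0], max=9
Drop 5: O rot1 at col 3 lands with bottom-row=8; cleared 0 line(s) (total 0); column heights now [5 9 9 10 10 0], max=10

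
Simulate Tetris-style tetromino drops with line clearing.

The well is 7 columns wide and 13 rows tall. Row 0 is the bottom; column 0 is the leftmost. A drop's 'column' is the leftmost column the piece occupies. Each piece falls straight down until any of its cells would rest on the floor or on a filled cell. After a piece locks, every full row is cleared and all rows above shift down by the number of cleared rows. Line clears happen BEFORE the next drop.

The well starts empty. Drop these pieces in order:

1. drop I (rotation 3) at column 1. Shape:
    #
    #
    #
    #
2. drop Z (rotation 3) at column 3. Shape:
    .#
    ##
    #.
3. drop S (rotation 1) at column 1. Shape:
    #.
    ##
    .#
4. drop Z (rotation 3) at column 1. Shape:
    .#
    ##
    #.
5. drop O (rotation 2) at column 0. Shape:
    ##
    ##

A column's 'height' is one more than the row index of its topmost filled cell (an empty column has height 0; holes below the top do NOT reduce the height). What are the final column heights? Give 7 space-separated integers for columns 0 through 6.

Drop 1: I rot3 at col 1 lands with bottom-row=0; cleared 0 line(s) (total 0); column heights now [0 4 0 0 0 0 0], max=4
Drop 2: Z rot3 at col 3 lands with bottom-row=0; cleared 0 line(s) (total 0); column heights now [0 4 0 2 3 0 0], max=4
Drop 3: S rot1 at col 1 lands with bottom-row=3; cleared 0 line(s) (total 0); column heights now [0 6 5 2 3 0 0], max=6
Drop 4: Z rot3 at col 1 lands with bottom-row=6; cleared 0 line(s) (total 0); column heights now [0 8 9 2 3 0 0], max=9
Drop 5: O rot2 at col 0 lands with bottom-row=8; cleared 0 line(s) (total 0); column heights now [10 10 9 2 3 0 0], max=10

Answer: 10 10 9 2 3 0 0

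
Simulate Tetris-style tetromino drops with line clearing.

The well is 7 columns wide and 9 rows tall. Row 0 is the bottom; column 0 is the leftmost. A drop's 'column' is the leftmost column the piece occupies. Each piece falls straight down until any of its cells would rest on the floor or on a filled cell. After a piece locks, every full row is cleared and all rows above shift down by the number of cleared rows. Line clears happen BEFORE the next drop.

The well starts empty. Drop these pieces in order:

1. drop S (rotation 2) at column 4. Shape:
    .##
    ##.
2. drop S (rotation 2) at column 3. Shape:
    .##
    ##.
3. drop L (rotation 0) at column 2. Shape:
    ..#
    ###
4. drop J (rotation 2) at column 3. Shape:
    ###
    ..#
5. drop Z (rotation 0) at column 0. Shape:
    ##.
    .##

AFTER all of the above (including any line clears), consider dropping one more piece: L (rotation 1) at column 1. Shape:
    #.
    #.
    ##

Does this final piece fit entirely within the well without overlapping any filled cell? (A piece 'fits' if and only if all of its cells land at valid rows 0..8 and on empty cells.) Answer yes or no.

Answer: yes

Derivation:
Drop 1: S rot2 at col 4 lands with bottom-row=0; cleared 0 line(s) (total 0); column heights now [0 0 0 0 1 2 2], max=2
Drop 2: S rot2 at col 3 lands with bottom-row=1; cleared 0 line(s) (total 0); column heights now [0 0 0 2 3 3 2], max=3
Drop 3: L rot0 at col 2 lands with bottom-row=3; cleared 0 line(s) (total 0); column heights now [0 0 4 4 5 3 2], max=5
Drop 4: J rot2 at col 3 lands with bottom-row=4; cleared 0 line(s) (total 0); column heights now [0 0 4 6 6 6 2], max=6
Drop 5: Z rot0 at col 0 lands with bottom-row=4; cleared 0 line(s) (total 0); column heights now [6 6 5 6 6 6 2], max=6
Test piece L rot1 at col 1 (width 2): heights before test = [6 6 5 6 6 6 2]; fits = True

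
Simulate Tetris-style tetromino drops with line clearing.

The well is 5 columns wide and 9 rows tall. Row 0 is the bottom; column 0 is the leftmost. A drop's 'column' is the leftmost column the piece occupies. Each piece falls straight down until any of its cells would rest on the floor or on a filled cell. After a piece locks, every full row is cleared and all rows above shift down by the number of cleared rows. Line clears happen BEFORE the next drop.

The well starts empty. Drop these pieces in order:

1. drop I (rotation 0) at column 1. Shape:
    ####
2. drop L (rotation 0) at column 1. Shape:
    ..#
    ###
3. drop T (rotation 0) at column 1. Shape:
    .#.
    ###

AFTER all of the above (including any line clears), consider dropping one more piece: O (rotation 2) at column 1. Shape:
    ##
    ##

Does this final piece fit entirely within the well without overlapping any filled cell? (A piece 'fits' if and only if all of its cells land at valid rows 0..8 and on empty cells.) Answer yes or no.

Drop 1: I rot0 at col 1 lands with bottom-row=0; cleared 0 line(s) (total 0); column heights now [0 1 1 1 1], max=1
Drop 2: L rot0 at col 1 lands with bottom-row=1; cleared 0 line(s) (total 0); column heights now [0 2 2 3 1], max=3
Drop 3: T rot0 at col 1 lands with bottom-row=3; cleared 0 line(s) (total 0); column heights now [0 4 5 4 1], max=5
Test piece O rot2 at col 1 (width 2): heights before test = [0 4 5 4 1]; fits = True

Answer: yes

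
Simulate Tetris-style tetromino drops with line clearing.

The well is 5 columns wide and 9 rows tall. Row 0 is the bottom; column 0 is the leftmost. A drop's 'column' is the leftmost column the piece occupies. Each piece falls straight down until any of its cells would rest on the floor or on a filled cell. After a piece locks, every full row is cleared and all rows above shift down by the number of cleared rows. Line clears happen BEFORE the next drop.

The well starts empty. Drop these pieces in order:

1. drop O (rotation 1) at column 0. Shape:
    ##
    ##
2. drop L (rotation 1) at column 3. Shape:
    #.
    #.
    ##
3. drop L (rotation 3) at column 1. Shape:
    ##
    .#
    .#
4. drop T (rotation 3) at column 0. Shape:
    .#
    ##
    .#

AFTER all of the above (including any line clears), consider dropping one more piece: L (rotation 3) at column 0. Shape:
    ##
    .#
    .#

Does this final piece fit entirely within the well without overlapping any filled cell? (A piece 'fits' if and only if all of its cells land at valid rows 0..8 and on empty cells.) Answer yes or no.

Answer: yes

Derivation:
Drop 1: O rot1 at col 0 lands with bottom-row=0; cleared 0 line(s) (total 0); column heights now [2 2 0 0 0], max=2
Drop 2: L rot1 at col 3 lands with bottom-row=0; cleared 0 line(s) (total 0); column heights now [2 2 0 3 1], max=3
Drop 3: L rot3 at col 1 lands with bottom-row=0; cleared 1 line(s) (total 1); column heights now [1 2 2 2 0], max=2
Drop 4: T rot3 at col 0 lands with bottom-row=2; cleared 0 line(s) (total 1); column heights now [4 5 2 2 0], max=5
Test piece L rot3 at col 0 (width 2): heights before test = [4 5 2 2 0]; fits = True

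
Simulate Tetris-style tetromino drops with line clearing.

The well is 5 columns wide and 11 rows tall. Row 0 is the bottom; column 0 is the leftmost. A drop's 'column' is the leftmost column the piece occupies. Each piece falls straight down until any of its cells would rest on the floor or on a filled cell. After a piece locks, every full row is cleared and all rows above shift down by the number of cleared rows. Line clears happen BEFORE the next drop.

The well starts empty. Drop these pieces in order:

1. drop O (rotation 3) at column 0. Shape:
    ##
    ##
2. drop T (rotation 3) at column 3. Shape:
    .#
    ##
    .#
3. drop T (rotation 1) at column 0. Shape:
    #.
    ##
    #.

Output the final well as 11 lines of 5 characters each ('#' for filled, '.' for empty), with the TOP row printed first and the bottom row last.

Answer: .....
.....
.....
.....
.....
.....
#....
##...
#...#
##.##
##..#

Derivation:
Drop 1: O rot3 at col 0 lands with bottom-row=0; cleared 0 line(s) (total 0); column heights now [2 2 0 0 0], max=2
Drop 2: T rot3 at col 3 lands with bottom-row=0; cleared 0 line(s) (total 0); column heights now [2 2 0 2 3], max=3
Drop 3: T rot1 at col 0 lands with bottom-row=2; cleared 0 line(s) (total 0); column heights now [5 4 0 2 3], max=5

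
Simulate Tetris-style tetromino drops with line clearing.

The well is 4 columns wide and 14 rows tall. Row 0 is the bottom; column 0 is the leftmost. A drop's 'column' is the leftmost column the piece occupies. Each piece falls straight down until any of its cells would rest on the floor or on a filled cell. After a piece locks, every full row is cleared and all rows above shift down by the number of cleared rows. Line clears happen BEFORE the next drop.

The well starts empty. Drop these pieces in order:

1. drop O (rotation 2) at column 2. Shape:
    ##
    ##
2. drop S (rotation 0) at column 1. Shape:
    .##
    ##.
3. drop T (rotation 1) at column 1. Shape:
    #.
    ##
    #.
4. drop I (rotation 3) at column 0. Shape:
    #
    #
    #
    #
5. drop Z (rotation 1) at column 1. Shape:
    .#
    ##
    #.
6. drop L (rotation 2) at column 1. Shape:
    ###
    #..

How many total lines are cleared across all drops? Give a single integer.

Answer: 1

Derivation:
Drop 1: O rot2 at col 2 lands with bottom-row=0; cleared 0 line(s) (total 0); column heights now [0 0 2 2], max=2
Drop 2: S rot0 at col 1 lands with bottom-row=2; cleared 0 line(s) (total 0); column heights now [0 3 4 4], max=4
Drop 3: T rot1 at col 1 lands with bottom-row=3; cleared 0 line(s) (total 0); column heights now [0 6 5 4], max=6
Drop 4: I rot3 at col 0 lands with bottom-row=0; cleared 1 line(s) (total 1); column heights now [3 5 4 2], max=5
Drop 5: Z rot1 at col 1 lands with bottom-row=5; cleared 0 line(s) (total 1); column heights now [3 7 8 2], max=8
Drop 6: L rot2 at col 1 lands with bottom-row=7; cleared 0 line(s) (total 1); column heights now [3 9 9 9], max=9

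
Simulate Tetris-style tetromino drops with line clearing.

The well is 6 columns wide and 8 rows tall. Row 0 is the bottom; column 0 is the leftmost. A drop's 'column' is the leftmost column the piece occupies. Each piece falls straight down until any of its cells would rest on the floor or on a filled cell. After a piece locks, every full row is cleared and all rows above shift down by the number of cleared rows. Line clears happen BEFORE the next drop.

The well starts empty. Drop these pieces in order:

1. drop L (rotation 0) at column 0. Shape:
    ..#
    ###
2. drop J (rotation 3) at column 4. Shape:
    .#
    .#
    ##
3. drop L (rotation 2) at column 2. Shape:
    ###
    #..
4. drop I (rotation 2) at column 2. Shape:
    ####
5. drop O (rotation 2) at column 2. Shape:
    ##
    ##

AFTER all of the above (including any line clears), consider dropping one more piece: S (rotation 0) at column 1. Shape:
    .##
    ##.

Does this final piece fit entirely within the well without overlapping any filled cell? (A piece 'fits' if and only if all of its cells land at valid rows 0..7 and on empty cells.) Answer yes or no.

Answer: no

Derivation:
Drop 1: L rot0 at col 0 lands with bottom-row=0; cleared 0 line(s) (total 0); column heights now [1 1 2 0 0 0], max=2
Drop 2: J rot3 at col 4 lands with bottom-row=0; cleared 0 line(s) (total 0); column heights now [1 1 2 0 1 3], max=3
Drop 3: L rot2 at col 2 lands with bottom-row=2; cleared 0 line(s) (total 0); column heights now [1 1 4 4 4 3], max=4
Drop 4: I rot2 at col 2 lands with bottom-row=4; cleared 0 line(s) (total 0); column heights now [1 1 5 5 5 5], max=5
Drop 5: O rot2 at col 2 lands with bottom-row=5; cleared 0 line(s) (total 0); column heights now [1 1 7 7 5 5], max=7
Test piece S rot0 at col 1 (width 3): heights before test = [1 1 7 7 5 5]; fits = False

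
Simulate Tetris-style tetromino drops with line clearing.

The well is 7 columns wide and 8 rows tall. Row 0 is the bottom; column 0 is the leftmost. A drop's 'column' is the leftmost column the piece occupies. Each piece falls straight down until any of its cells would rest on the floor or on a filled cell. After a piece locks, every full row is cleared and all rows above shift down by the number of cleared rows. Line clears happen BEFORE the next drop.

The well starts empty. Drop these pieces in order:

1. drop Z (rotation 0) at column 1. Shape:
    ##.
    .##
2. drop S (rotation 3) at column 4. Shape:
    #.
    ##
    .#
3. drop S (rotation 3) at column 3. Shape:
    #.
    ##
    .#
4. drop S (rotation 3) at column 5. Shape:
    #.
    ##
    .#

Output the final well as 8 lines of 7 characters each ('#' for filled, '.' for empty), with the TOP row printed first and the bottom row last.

Drop 1: Z rot0 at col 1 lands with bottom-row=0; cleared 0 line(s) (total 0); column heights now [0 2 2 1 0 0 0], max=2
Drop 2: S rot3 at col 4 lands with bottom-row=0; cleared 0 line(s) (total 0); column heights now [0 2 2 1 3 2 0], max=3
Drop 3: S rot3 at col 3 lands with bottom-row=3; cleared 0 line(s) (total 0); column heights now [0 2 2 6 5 2 0], max=6
Drop 4: S rot3 at col 5 lands with bottom-row=1; cleared 0 line(s) (total 0); column heights now [0 2 2 6 5 4 3], max=6

Answer: .......
.......
...#...
...##..
....##.
....###
.##.###
..##.#.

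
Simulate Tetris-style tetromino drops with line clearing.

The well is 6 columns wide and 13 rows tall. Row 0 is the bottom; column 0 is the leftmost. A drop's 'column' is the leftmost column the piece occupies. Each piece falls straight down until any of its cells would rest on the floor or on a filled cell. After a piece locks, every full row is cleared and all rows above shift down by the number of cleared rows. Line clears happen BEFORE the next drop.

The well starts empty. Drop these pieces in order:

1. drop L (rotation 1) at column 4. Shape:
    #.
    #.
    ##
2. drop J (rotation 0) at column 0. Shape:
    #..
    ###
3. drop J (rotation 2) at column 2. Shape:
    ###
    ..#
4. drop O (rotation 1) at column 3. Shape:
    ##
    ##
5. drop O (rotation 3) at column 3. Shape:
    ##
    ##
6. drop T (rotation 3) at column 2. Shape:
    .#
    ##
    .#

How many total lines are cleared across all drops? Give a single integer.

Drop 1: L rot1 at col 4 lands with bottom-row=0; cleared 0 line(s) (total 0); column heights now [0 0 0 0 3 1], max=3
Drop 2: J rot0 at col 0 lands with bottom-row=0; cleared 0 line(s) (total 0); column heights now [2 1 1 0 3 1], max=3
Drop 3: J rot2 at col 2 lands with bottom-row=3; cleared 0 line(s) (total 0); column heights now [2 1 5 5 5 1], max=5
Drop 4: O rot1 at col 3 lands with bottom-row=5; cleared 0 line(s) (total 0); column heights now [2 1 5 7 7 1], max=7
Drop 5: O rot3 at col 3 lands with bottom-row=7; cleared 0 line(s) (total 0); column heights now [2 1 5 9 9 1], max=9
Drop 6: T rot3 at col 2 lands with bottom-row=9; cleared 0 line(s) (total 0); column heights now [2 1 11 12 9 1], max=12

Answer: 0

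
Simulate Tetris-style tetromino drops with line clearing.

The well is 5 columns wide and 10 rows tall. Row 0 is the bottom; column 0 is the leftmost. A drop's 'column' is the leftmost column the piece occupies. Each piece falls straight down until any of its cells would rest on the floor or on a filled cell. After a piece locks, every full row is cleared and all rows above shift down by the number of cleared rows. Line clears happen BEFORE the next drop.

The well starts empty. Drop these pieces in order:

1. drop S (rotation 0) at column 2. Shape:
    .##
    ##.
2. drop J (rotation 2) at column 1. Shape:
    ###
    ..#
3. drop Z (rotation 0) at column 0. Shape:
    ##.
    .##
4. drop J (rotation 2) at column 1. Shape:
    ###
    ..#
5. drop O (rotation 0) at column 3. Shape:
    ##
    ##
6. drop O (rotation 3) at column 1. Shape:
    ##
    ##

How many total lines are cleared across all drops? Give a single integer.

Drop 1: S rot0 at col 2 lands with bottom-row=0; cleared 0 line(s) (total 0); column heights now [0 0 1 2 2], max=2
Drop 2: J rot2 at col 1 lands with bottom-row=2; cleared 0 line(s) (total 0); column heights now [0 4 4 4 2], max=4
Drop 3: Z rot0 at col 0 lands with bottom-row=4; cleared 0 line(s) (total 0); column heights now [6 6 5 4 2], max=6
Drop 4: J rot2 at col 1 lands with bottom-row=5; cleared 0 line(s) (total 0); column heights now [6 7 7 7 2], max=7
Drop 5: O rot0 at col 3 lands with bottom-row=7; cleared 0 line(s) (total 0); column heights now [6 7 7 9 9], max=9
Drop 6: O rot3 at col 1 lands with bottom-row=7; cleared 0 line(s) (total 0); column heights now [6 9 9 9 9], max=9

Answer: 0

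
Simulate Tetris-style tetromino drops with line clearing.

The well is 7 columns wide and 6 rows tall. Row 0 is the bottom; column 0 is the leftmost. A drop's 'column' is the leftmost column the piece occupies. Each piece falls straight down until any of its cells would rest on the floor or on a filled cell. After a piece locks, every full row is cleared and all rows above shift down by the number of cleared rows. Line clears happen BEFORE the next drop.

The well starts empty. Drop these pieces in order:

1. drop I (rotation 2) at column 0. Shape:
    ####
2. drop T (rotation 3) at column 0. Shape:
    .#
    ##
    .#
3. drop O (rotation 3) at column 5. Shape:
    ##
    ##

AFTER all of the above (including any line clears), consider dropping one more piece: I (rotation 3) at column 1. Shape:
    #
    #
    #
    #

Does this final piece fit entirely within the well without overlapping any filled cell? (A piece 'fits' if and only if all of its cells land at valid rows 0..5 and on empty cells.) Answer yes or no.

Drop 1: I rot2 at col 0 lands with bottom-row=0; cleared 0 line(s) (total 0); column heights now [1 1 1 1 0 0 0], max=1
Drop 2: T rot3 at col 0 lands with bottom-row=1; cleared 0 line(s) (total 0); column heights now [3 4 1 1 0 0 0], max=4
Drop 3: O rot3 at col 5 lands with bottom-row=0; cleared 0 line(s) (total 0); column heights now [3 4 1 1 0 2 2], max=4
Test piece I rot3 at col 1 (width 1): heights before test = [3 4 1 1 0 2 2]; fits = False

Answer: no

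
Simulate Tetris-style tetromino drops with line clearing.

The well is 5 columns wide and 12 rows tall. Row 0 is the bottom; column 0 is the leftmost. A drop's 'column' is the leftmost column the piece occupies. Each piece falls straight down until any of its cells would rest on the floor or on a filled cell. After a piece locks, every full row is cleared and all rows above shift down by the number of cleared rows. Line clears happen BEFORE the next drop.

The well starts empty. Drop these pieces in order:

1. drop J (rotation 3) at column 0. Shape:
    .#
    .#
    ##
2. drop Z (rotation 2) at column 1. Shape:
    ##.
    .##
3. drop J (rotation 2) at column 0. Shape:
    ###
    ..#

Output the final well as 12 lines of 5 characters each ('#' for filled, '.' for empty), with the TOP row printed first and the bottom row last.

Answer: .....
.....
.....
.....
.....
.....
###..
..#..
.##..
.###.
.#...
##...

Derivation:
Drop 1: J rot3 at col 0 lands with bottom-row=0; cleared 0 line(s) (total 0); column heights now [1 3 0 0 0], max=3
Drop 2: Z rot2 at col 1 lands with bottom-row=2; cleared 0 line(s) (total 0); column heights now [1 4 4 3 0], max=4
Drop 3: J rot2 at col 0 lands with bottom-row=4; cleared 0 line(s) (total 0); column heights now [6 6 6 3 0], max=6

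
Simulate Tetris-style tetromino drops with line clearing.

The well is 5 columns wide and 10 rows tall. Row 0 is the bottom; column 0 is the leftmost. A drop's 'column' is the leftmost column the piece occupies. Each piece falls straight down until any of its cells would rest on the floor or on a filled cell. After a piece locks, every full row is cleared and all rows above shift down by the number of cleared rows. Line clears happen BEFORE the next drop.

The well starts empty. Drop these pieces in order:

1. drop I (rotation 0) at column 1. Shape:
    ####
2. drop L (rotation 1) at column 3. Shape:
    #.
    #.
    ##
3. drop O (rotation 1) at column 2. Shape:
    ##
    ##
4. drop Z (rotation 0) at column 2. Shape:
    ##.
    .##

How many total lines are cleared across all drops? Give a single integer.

Answer: 0

Derivation:
Drop 1: I rot0 at col 1 lands with bottom-row=0; cleared 0 line(s) (total 0); column heights now [0 1 1 1 1], max=1
Drop 2: L rot1 at col 3 lands with bottom-row=1; cleared 0 line(s) (total 0); column heights now [0 1 1 4 2], max=4
Drop 3: O rot1 at col 2 lands with bottom-row=4; cleared 0 line(s) (total 0); column heights now [0 1 6 6 2], max=6
Drop 4: Z rot0 at col 2 lands with bottom-row=6; cleared 0 line(s) (total 0); column heights now [0 1 8 8 7], max=8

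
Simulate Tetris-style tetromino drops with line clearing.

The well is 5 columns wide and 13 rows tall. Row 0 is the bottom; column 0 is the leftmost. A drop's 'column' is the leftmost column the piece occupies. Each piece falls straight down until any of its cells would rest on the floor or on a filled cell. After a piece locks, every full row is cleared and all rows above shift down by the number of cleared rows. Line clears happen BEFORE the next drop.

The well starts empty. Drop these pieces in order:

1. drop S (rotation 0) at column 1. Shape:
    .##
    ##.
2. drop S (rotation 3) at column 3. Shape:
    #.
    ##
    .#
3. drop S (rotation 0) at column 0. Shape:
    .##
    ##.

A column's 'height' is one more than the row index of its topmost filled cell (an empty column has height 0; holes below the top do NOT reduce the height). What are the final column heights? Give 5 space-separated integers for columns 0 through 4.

Answer: 0 2 2 3 2

Derivation:
Drop 1: S rot0 at col 1 lands with bottom-row=0; cleared 0 line(s) (total 0); column heights now [0 1 2 2 0], max=2
Drop 2: S rot3 at col 3 lands with bottom-row=1; cleared 0 line(s) (total 0); column heights now [0 1 2 4 3], max=4
Drop 3: S rot0 at col 0 lands with bottom-row=1; cleared 1 line(s) (total 1); column heights now [0 2 2 3 2], max=3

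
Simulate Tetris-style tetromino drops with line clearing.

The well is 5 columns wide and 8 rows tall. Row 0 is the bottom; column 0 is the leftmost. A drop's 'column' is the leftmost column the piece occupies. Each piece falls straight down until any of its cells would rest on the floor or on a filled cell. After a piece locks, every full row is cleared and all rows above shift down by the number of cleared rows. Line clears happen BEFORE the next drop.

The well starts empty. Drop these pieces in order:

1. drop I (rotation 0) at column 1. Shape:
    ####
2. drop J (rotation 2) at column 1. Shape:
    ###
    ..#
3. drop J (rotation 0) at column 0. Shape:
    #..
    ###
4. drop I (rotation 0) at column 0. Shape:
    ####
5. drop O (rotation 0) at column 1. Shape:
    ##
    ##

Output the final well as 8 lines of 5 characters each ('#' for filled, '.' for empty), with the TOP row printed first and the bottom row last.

Answer: .##..
.##..
####.
#....
###..
.###.
...#.
.####

Derivation:
Drop 1: I rot0 at col 1 lands with bottom-row=0; cleared 0 line(s) (total 0); column heights now [0 1 1 1 1], max=1
Drop 2: J rot2 at col 1 lands with bottom-row=1; cleared 0 line(s) (total 0); column heights now [0 3 3 3 1], max=3
Drop 3: J rot0 at col 0 lands with bottom-row=3; cleared 0 line(s) (total 0); column heights now [5 4 4 3 1], max=5
Drop 4: I rot0 at col 0 lands with bottom-row=5; cleared 0 line(s) (total 0); column heights now [6 6 6 6 1], max=6
Drop 5: O rot0 at col 1 lands with bottom-row=6; cleared 0 line(s) (total 0); column heights now [6 8 8 6 1], max=8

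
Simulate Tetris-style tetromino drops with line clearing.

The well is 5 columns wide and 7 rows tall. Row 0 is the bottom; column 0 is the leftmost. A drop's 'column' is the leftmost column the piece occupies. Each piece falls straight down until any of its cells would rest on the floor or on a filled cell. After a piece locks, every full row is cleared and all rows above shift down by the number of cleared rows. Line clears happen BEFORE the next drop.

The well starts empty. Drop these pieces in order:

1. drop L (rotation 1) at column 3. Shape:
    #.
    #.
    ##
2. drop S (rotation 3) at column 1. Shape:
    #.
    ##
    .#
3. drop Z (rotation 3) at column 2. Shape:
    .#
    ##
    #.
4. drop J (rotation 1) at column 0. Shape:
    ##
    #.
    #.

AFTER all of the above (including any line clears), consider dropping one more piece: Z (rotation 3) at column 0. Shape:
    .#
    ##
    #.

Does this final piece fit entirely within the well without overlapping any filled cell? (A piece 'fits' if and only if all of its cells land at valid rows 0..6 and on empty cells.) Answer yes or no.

Answer: yes

Derivation:
Drop 1: L rot1 at col 3 lands with bottom-row=0; cleared 0 line(s) (total 0); column heights now [0 0 0 3 1], max=3
Drop 2: S rot3 at col 1 lands with bottom-row=0; cleared 0 line(s) (total 0); column heights now [0 3 2 3 1], max=3
Drop 3: Z rot3 at col 2 lands with bottom-row=2; cleared 0 line(s) (total 0); column heights now [0 3 4 5 1], max=5
Drop 4: J rot1 at col 0 lands with bottom-row=1; cleared 0 line(s) (total 0); column heights now [4 4 4 5 1], max=5
Test piece Z rot3 at col 0 (width 2): heights before test = [4 4 4 5 1]; fits = True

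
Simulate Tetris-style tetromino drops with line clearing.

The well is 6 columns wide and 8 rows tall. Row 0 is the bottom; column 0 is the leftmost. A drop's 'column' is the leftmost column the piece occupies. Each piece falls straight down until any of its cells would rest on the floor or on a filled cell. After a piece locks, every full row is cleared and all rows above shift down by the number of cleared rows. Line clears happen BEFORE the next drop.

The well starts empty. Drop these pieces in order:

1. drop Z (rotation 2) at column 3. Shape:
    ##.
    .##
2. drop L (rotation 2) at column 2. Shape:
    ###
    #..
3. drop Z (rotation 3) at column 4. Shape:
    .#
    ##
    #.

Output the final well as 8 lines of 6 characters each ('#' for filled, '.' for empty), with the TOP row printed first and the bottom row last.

Drop 1: Z rot2 at col 3 lands with bottom-row=0; cleared 0 line(s) (total 0); column heights now [0 0 0 2 2 1], max=2
Drop 2: L rot2 at col 2 lands with bottom-row=1; cleared 0 line(s) (total 0); column heights now [0 0 3 3 3 1], max=3
Drop 3: Z rot3 at col 4 lands with bottom-row=3; cleared 0 line(s) (total 0); column heights now [0 0 3 3 5 6], max=6

Answer: ......
......
.....#
....##
....#.
..###.
..###.
....##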